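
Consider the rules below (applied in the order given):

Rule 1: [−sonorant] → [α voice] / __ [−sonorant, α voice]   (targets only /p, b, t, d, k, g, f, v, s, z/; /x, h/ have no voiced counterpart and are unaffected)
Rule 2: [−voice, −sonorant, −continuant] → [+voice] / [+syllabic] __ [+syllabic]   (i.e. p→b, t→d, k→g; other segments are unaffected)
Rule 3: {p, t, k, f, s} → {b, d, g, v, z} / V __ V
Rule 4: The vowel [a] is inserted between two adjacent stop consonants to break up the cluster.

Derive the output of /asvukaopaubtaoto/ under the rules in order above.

Rule 1 (regressive voicing assimilation): /s/ precedes the voiced obstruent /v/, so it voices to [z] by assimilation. /b/ precedes the voiceless obstruent /t/, so it devoices to [p] by assimilation. /asvukaopaubtaoto/ → azvukaopauptaoto.
Rule 2 (intervocalic voicing): /k/ is a voiceless stop between vowels /u/ and /a/, so it voices to [g]. /p/ is a voiceless stop between vowels /o/ and /a/, so it voices to [b]. /t/ is a voiceless stop between vowels /o/ and /o/, so it voices to [d]. /azvukaopauptaoto/ → azvugaobauptaodo.
Rule 3 (intervocalic voicing): no segment meets the environment; /azvugaobauptaodo/ is unchanged.
Rule 4 (stop-cluster a-epenthesis): /p/ and /t/ form a stop–stop cluster, so [a] is inserted between them. /azvugaobauptaodo/ → azvugaobaupataodo.

azvugaobaupataodo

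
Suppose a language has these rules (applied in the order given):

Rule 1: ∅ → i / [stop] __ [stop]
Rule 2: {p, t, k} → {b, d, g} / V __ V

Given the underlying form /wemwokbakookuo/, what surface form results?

Rule 1 (stop-cluster i-epenthesis): /k/ and /b/ form a stop–stop cluster, so [i] is inserted between them. /wemwokbakookuo/ → wemwokibakookuo.
Rule 2 (intervocalic voicing): /k/ is a voiceless stop between vowels /o/ and /i/, so it voices to [g]. /k/ is a voiceless stop between vowels /a/ and /o/, so it voices to [g]. /k/ is a voiceless stop between vowels /o/ and /u/, so it voices to [g]. /wemwokibakookuo/ → wemwogibagooguo.

wemwogibagooguo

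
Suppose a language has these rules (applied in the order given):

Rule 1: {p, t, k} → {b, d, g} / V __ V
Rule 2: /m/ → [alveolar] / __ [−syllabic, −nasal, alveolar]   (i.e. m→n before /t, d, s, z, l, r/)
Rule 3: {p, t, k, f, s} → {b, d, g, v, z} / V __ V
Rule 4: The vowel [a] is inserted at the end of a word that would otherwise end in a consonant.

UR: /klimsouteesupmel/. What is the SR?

Rule 1 (intervocalic voicing): /t/ is a voiceless stop between vowels /u/ and /e/, so it voices to [d]. /klimsouteesupmel/ → klimsoudeesupmel.
Rule 2 (nasal place assimilation): /m/ precedes the alveolar consonant /s/, so it assimilates in place to [n]. /klimsoudeesupmel/ → klinsoudeesupmel.
Rule 3 (intervocalic voicing): /s/ is a voiceless obstruent between vowels /e/ and /u/, so it voices to [z]. /klinsoudeesupmel/ → klinsoudeezupmel.
Rule 4 (final a-epenthesis): the form ends in the consonant /l/, so [a] is inserted word-finally. /klinsoudeezupmel/ → klinsoudeezupmela.

klinsoudeezupmela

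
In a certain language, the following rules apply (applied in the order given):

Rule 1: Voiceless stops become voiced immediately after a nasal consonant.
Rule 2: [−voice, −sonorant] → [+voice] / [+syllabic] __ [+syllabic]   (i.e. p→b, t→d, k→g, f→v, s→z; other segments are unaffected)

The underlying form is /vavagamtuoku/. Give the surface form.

Rule 1 (post-nasal voicing): /t/ is a voiceless stop immediately after the nasal /m/, so it voices to [d]. /vavagamtuoku/ → vavagamduoku.
Rule 2 (intervocalic voicing): /k/ is a voiceless obstruent between vowels /o/ and /u/, so it voices to [g]. /vavagamduoku/ → vavagamduogu.

vavagamduogu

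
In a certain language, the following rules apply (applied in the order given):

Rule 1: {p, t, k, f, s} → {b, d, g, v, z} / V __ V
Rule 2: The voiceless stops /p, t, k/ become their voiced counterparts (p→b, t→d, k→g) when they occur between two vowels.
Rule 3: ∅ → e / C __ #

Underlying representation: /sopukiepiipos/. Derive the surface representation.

Rule 1 (intervocalic voicing): /p/ is a voiceless obstruent between vowels /o/ and /u/, so it voices to [b]. /k/ is a voiceless obstruent between vowels /u/ and /i/, so it voices to [g]. /p/ is a voiceless obstruent between vowels /e/ and /i/, so it voices to [b]. /p/ is a voiceless obstruent between vowels /i/ and /o/, so it voices to [b]. /sopukiepiipos/ → sobugiebiibos.
Rule 2 (intervocalic voicing): no segment meets the environment; /sobugiebiibos/ is unchanged.
Rule 3 (final e-epenthesis): the form ends in the consonant /s/, so [e] is inserted word-finally. /sobugiebiibos/ → sobugiebiibose.

sobugiebiibose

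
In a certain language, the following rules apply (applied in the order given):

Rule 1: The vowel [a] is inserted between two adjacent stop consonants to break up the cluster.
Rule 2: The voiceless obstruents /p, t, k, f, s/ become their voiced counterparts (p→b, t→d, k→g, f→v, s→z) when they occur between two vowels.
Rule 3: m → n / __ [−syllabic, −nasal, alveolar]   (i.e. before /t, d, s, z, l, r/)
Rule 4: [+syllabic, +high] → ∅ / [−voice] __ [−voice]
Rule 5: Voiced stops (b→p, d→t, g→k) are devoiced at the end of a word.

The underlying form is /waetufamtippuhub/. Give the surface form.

waeduvantibabuhup

Rule 1 (stop-cluster a-epenthesis): /p/ and /p/ form a stop–stop cluster, so [a] is inserted between them. /waetufamtippuhub/ → waetufamtipapuhub.
Rule 2 (intervocalic voicing): /t/ is a voiceless obstruent between vowels /e/ and /u/, so it voices to [d]. /f/ is a voiceless obstruent between vowels /u/ and /a/, so it voices to [v]. /p/ is a voiceless obstruent between vowels /i/ and /a/, so it voices to [b]. /p/ is a voiceless obstruent between vowels /a/ and /u/, so it voices to [b]. /waetufamtipapuhub/ → waeduvamtibabuhub.
Rule 3 (nasal place assimilation): /m/ precedes the alveolar consonant /t/, so it assimilates in place to [n]. /waeduvamtibabuhub/ → waeduvantibabuhub.
Rule 4 (high vowel syncope): no segment meets the environment; /waeduvantibabuhub/ is unchanged.
Rule 5 (final devoicing): /b/ is a voiced stop in word-final position, so it devoices to [p]. /waeduvantibabuhub/ → waeduvantibabuhup.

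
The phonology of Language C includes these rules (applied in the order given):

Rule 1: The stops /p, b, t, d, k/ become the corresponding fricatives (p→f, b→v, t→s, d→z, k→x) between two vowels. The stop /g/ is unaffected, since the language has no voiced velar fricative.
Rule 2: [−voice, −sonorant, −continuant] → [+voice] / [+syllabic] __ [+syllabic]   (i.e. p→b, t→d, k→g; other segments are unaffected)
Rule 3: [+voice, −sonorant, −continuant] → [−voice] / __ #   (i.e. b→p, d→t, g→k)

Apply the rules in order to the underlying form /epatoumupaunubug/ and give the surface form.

Rule 1 (intervocalic spirantization): /p/ is a stop between vowels /e/ and /a/, so it spirantizes to the fricative [f]. /t/ is a stop between vowels /a/ and /o/, so it spirantizes to the fricative [s]. /p/ is a stop between vowels /u/ and /a/, so it spirantizes to the fricative [f]. /b/ is a stop between vowels /u/ and /u/, so it spirantizes to the fricative [v]. /epatoumupaunubug/ → efasoumufaunuvug.
Rule 2 (intervocalic voicing): no segment meets the environment; /efasoumufaunuvug/ is unchanged.
Rule 3 (final devoicing): /g/ is a voiced stop in word-final position, so it devoices to [k]. /efasoumufaunuvug/ → efasoumufaunuvuk.

efasoumufaunuvuk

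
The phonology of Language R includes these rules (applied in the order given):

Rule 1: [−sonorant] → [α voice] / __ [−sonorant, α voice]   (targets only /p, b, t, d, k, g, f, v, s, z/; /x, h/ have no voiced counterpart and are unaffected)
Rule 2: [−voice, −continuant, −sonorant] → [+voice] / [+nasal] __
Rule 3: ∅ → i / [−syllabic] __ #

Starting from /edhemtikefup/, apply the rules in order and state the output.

Rule 1 (regressive voicing assimilation): /d/ precedes the voiceless obstruent /h/, so it devoices to [t] by assimilation. /edhemtikefup/ → ethemtikefup.
Rule 2 (post-nasal voicing): /t/ is a voiceless stop immediately after the nasal /m/, so it voices to [d]. /ethemtikefup/ → ethemdikefup.
Rule 3 (final i-epenthesis): the form ends in the consonant /p/, so [i] is inserted word-finally. /ethemdikefup/ → ethemdikefupi.

ethemdikefupi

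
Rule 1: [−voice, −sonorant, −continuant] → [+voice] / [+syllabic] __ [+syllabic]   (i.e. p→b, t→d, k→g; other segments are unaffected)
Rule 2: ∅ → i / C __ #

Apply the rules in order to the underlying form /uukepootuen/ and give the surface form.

Rule 1 (intervocalic voicing): /k/ is a voiceless stop between vowels /u/ and /e/, so it voices to [g]. /p/ is a voiceless stop between vowels /e/ and /o/, so it voices to [b]. /t/ is a voiceless stop between vowels /o/ and /u/, so it voices to [d]. /uukepootuen/ → uugebooduen.
Rule 2 (final i-epenthesis): the form ends in the consonant /n/, so [i] is inserted word-finally. /uugebooduen/ → uugeboodueni.

uugeboodueni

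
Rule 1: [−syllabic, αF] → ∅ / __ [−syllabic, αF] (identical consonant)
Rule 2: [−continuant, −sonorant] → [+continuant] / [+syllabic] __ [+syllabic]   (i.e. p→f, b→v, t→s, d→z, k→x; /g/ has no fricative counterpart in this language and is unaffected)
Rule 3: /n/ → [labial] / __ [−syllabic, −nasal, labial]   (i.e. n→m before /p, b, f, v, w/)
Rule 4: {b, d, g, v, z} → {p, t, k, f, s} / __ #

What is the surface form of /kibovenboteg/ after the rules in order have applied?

Rule 1 (degemination): no segment meets the environment; /kibovenboteg/ is unchanged.
Rule 2 (intervocalic spirantization): /b/ is a stop between vowels /i/ and /o/, so it spirantizes to the fricative [v]. /t/ is a stop between vowels /o/ and /e/, so it spirantizes to the fricative [s]. /kibovenboteg/ → kivovenboseg.
Rule 3 (nasal place assimilation): /n/ precedes the labial consonant /b/, so it assimilates in place to [m]. /kivovenboseg/ → kivovemboseg.
Rule 4 (final devoicing): /g/ is a voiced obstruent in word-final position, so it devoices to [k]. /kivovemboseg/ → kivovembosek.

kivovembosek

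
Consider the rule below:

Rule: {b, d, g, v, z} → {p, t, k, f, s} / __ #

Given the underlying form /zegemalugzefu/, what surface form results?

zegemalugzefu

No segment of /zegemalugzefu/ meets the structural description of the rule, so the form surfaces unchanged.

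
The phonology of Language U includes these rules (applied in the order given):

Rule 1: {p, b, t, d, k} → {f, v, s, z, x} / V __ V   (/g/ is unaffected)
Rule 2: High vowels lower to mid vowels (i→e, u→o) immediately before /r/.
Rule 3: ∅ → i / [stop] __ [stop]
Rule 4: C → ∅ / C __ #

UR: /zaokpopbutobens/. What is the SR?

zaokipopibusoven

Rule 1 (intervocalic spirantization): /t/ is a stop between vowels /u/ and /o/, so it spirantizes to the fricative [s]. /b/ is a stop between vowels /o/ and /e/, so it spirantizes to the fricative [v]. /zaokpopbutobens/ → zaokpopbusovens.
Rule 2 (pre-rhotic lowering): no segment meets the environment; /zaokpopbusovens/ is unchanged.
Rule 3 (stop-cluster i-epenthesis): /k/ and /p/ form a stop–stop cluster, so [i] is inserted between them. /p/ and /b/ form a stop–stop cluster, so [i] is inserted between them. /zaokpopbusovens/ → zaokipopibusovens.
Rule 4 (final cluster simplification): /s/ is the second consonant of a word-final cluster /ns/, so it deletes. /zaokipopibusovens/ → zaokipopibusoven.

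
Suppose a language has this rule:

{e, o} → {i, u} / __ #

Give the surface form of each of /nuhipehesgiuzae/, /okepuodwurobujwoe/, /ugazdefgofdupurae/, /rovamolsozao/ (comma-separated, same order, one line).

/nuhipehesgiuzae/: /e/ is a mid vowel in word-final position, so it raises to [i]. → [nuhipehesgiuzai].
/okepuodwurobujwoe/: /e/ is a mid vowel in word-final position, so it raises to [i]. → [okepuodwurobujwoi].
/ugazdefgofdupurae/: /e/ is a mid vowel in word-final position, so it raises to [i]. → [ugazdefgofdupurai].
/rovamolsozao/: /o/ is a mid vowel in word-final position, so it raises to [u]. → [rovamolsozau].

nuhipehesgiuzai, okepuodwurobujwoi, ugazdefgofdupurai, rovamolsozau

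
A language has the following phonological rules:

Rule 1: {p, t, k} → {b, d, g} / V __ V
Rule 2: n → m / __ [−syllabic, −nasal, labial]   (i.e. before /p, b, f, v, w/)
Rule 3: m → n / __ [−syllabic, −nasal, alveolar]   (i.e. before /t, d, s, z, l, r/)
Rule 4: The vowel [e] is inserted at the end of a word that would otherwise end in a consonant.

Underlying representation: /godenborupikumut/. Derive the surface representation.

godemborubigumute

Rule 1 (intervocalic voicing): /p/ is a voiceless stop between vowels /u/ and /i/, so it voices to [b]. /k/ is a voiceless stop between vowels /i/ and /u/, so it voices to [g]. /godenborupikumut/ → godenborubigumut.
Rule 2 (nasal place assimilation): /n/ precedes the labial consonant /b/, so it assimilates in place to [m]. /godenborubigumut/ → godemborubigumut.
Rule 3 (nasal place assimilation): no segment meets the environment; /godemborubigumut/ is unchanged.
Rule 4 (final e-epenthesis): the form ends in the consonant /t/, so [e] is inserted word-finally. /godemborubigumut/ → godemborubigumute.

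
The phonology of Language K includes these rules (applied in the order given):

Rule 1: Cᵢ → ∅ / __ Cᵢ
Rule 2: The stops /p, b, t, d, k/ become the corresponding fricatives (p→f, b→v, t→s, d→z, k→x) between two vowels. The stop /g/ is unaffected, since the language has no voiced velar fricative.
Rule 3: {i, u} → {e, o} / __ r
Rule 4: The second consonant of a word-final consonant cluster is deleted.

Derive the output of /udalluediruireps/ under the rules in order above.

Rule 1 (degemination): /ll/ is a geminate; the first /l/ deletes. /udalluediruireps/ → udaluediruireps.
Rule 2 (intervocalic spirantization): /d/ is a stop between vowels /u/ and /a/, so it spirantizes to the fricative [z]. /d/ is a stop between vowels /e/ and /i/, so it spirantizes to the fricative [z]. /udaluediruireps/ → uzalueziruireps.
Rule 3 (pre-rhotic lowering): /i/ is a high vowel immediately before /r/, so it lowers to [e]. /i/ is a high vowel immediately before /r/, so it lowers to [e]. /uzalueziruireps/ → uzaluezeruereps.
Rule 4 (final cluster simplification): /s/ is the second consonant of a word-final cluster /ps/, so it deletes. /uzaluezeruereps/ → uzaluezeruerep.

uzaluezeruerep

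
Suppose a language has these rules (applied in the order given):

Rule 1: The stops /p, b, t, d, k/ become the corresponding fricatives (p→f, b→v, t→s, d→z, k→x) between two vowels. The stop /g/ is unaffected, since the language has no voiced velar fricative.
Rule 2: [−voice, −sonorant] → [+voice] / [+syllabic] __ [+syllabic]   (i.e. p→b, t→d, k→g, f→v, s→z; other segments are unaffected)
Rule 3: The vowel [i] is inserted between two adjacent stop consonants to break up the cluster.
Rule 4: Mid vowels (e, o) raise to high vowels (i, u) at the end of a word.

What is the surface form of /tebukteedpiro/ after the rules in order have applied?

tevukiteedipiru

Rule 1 (intervocalic spirantization): /b/ is a stop between vowels /e/ and /u/, so it spirantizes to the fricative [v]. /tebukteedpiro/ → tevukteedpiro.
Rule 2 (intervocalic voicing): no segment meets the environment; /tevukteedpiro/ is unchanged.
Rule 3 (stop-cluster i-epenthesis): /k/ and /t/ form a stop–stop cluster, so [i] is inserted between them. /d/ and /p/ form a stop–stop cluster, so [i] is inserted between them. /tevukteedpiro/ → tevukiteedipiro.
Rule 4 (final vowel raising): /o/ is a mid vowel in word-final position, so it raises to [u]. /tevukiteedipiro/ → tevukiteedipiru.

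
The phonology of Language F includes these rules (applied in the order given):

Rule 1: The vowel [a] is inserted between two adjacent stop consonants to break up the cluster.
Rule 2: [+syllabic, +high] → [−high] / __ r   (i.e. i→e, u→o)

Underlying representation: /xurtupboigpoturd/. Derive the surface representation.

xortupaboigapotord

Rule 1 (stop-cluster a-epenthesis): /p/ and /b/ form a stop–stop cluster, so [a] is inserted between them. /g/ and /p/ form a stop–stop cluster, so [a] is inserted between them. /xurtupboigpoturd/ → xurtupaboigapoturd.
Rule 2 (pre-rhotic lowering): /u/ is a high vowel immediately before /r/, so it lowers to [o]. /u/ is a high vowel immediately before /r/, so it lowers to [o]. /xurtupaboigapoturd/ → xortupaboigapotord.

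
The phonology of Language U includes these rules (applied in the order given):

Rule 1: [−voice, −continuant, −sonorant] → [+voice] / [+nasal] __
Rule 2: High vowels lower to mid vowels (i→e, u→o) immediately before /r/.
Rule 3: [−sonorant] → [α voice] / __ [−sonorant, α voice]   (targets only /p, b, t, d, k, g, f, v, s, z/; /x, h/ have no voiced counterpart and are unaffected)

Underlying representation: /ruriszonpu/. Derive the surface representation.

rorizzonbu

Rule 1 (post-nasal voicing): /p/ is a voiceless stop immediately after the nasal /n/, so it voices to [b]. /ruriszonpu/ → ruriszonbu.
Rule 2 (pre-rhotic lowering): /u/ is a high vowel immediately before /r/, so it lowers to [o]. /ruriszonbu/ → roriszonbu.
Rule 3 (regressive voicing assimilation): /s/ precedes the voiced obstruent /z/, so it voices to [z] by assimilation. /roriszonbu/ → rorizzonbu.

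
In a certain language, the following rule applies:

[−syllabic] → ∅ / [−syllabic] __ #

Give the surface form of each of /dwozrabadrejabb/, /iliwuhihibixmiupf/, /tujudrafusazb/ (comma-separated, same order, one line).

/dwozrabadrejabb/: /b/ is the second consonant of a word-final cluster /bb/, so it deletes. → [dwozrabadrejab].
/iliwuhihibixmiupf/: /f/ is the second consonant of a word-final cluster /pf/, so it deletes. → [iliwuhihibixmiup].
/tujudrafusazb/: /b/ is the second consonant of a word-final cluster /zb/, so it deletes. → [tujudrafusaz].

dwozrabadrejab, iliwuhihibixmiup, tujudrafusaz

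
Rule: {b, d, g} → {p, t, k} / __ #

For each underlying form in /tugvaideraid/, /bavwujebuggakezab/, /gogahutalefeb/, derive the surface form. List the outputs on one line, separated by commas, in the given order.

tugvaiderait, bavwujebuggakezap, gogahutalefep

/tugvaideraid/: /d/ is a voiced stop in word-final position, so it devoices to [t]. → [tugvaiderait].
/bavwujebuggakezab/: /b/ is a voiced stop in word-final position, so it devoices to [p]. → [bavwujebuggakezap].
/gogahutalefeb/: /b/ is a voiced stop in word-final position, so it devoices to [p]. → [gogahutalefep].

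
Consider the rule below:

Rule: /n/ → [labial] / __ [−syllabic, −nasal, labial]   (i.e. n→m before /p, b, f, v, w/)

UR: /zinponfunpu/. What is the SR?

zimpomfumpu

/n/ precedes the labial consonant /p/, so it assimilates in place to [m].
/n/ precedes the labial consonant /f/, so it assimilates in place to [m].
/n/ precedes the labial consonant /p/, so it assimilates in place to [m].
Surface form: [zimpomfumpu].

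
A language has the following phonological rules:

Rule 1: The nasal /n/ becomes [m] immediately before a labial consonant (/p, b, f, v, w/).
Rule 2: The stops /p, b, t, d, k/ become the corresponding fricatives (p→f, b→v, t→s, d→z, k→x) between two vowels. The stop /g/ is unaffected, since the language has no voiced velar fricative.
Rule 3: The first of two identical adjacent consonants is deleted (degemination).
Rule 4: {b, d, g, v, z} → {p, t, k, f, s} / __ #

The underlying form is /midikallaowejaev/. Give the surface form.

mizixalaowejaef

Rule 1 (nasal place assimilation): no segment meets the environment; /midikallaowejaev/ is unchanged.
Rule 2 (intervocalic spirantization): /d/ is a stop between vowels /i/ and /i/, so it spirantizes to the fricative [z]. /k/ is a stop between vowels /i/ and /a/, so it spirantizes to the fricative [x]. /midikallaowejaev/ → mizixallaowejaev.
Rule 3 (degemination): /ll/ is a geminate; the first /l/ deletes. /mizixallaowejaev/ → mizixalaowejaev.
Rule 4 (final devoicing): /v/ is a voiced obstruent in word-final position, so it devoices to [f]. /mizixalaowejaev/ → mizixalaowejaef.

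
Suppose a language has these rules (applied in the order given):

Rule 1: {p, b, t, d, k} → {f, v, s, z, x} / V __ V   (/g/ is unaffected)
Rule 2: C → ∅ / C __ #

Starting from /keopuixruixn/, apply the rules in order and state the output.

Rule 1 (intervocalic spirantization): /p/ is a stop between vowels /o/ and /u/, so it spirantizes to the fricative [f]. /keopuixruixn/ → keofuixruixn.
Rule 2 (final cluster simplification): /n/ is the second consonant of a word-final cluster /xn/, so it deletes. /keofuixruixn/ → keofuixruix.

keofuixruix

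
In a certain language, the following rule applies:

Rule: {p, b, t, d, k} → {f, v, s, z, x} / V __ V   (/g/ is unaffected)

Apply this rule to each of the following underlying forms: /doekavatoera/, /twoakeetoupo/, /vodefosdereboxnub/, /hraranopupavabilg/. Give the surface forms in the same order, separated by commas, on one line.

doexavasoera, twoaxeesoufo, vozefosderevoxnub, hraranofufavavilg

/doekavatoera/: /k/ is a stop between vowels /e/ and /a/, so it spirantizes to the fricative [x]. /t/ is a stop between vowels /a/ and /o/, so it spirantizes to the fricative [s]. → [doexavasoera].
/twoakeetoupo/: /k/ is a stop between vowels /a/ and /e/, so it spirantizes to the fricative [x]. /t/ is a stop between vowels /e/ and /o/, so it spirantizes to the fricative [s]. /p/ is a stop between vowels /u/ and /o/, so it spirantizes to the fricative [f]. → [twoaxeesoufo].
/vodefosdereboxnub/: /d/ is a stop between vowels /o/ and /e/, so it spirantizes to the fricative [z]. /b/ is a stop between vowels /e/ and /o/, so it spirantizes to the fricative [v]. → [vozefosderevoxnub].
/hraranopupavabilg/: /p/ is a stop between vowels /o/ and /u/, so it spirantizes to the fricative [f]. /p/ is a stop between vowels /u/ and /a/, so it spirantizes to the fricative [f]. /b/ is a stop between vowels /a/ and /i/, so it spirantizes to the fricative [v]. → [hraranofufavavilg].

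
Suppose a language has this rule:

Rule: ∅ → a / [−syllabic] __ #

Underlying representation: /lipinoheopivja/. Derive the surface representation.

No segment of /lipinoheopivja/ meets the structural description of the rule, so the form surfaces unchanged.

lipinoheopivja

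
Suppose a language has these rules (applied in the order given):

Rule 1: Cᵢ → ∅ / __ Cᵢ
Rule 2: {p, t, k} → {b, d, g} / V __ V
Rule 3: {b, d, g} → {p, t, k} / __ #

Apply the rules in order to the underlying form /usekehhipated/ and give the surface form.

Rule 1 (degemination): /hh/ is a geminate; the first /h/ deletes. /usekehhipated/ → usekehipated.
Rule 2 (intervocalic voicing): /k/ is a voiceless stop between vowels /e/ and /e/, so it voices to [g]. /p/ is a voiceless stop between vowels /i/ and /a/, so it voices to [b]. /t/ is a voiceless stop between vowels /a/ and /e/, so it voices to [d]. /usekehipated/ → usegehibaded.
Rule 3 (final devoicing): /d/ is a voiced stop in word-final position, so it devoices to [t]. /usegehibaded/ → usegehibadet.

usegehibadet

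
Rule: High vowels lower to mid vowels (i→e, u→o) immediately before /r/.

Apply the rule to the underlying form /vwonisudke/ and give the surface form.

No segment of /vwonisudke/ meets the structural description of the rule, so the form surfaces unchanged.

vwonisudke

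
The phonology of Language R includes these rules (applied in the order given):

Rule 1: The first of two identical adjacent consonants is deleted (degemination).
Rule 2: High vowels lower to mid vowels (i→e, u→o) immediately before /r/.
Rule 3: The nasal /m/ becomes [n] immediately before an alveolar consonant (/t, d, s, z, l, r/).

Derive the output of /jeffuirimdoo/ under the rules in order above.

Rule 1 (degemination): /ff/ is a geminate; the first /f/ deletes. /jeffuirimdoo/ → jefuirimdoo.
Rule 2 (pre-rhotic lowering): /i/ is a high vowel immediately before /r/, so it lowers to [e]. /jefuirimdoo/ → jefuerimdoo.
Rule 3 (nasal place assimilation): /m/ precedes the alveolar consonant /d/, so it assimilates in place to [n]. /jefuerimdoo/ → jefuerindoo.

jefuerindoo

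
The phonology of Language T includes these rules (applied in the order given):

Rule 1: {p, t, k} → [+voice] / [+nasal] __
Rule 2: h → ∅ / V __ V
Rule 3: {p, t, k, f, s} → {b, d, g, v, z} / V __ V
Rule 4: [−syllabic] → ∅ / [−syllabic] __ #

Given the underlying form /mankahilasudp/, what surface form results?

mangailazud

Rule 1 (post-nasal voicing): /k/ is a voiceless stop immediately after the nasal /n/, so it voices to [g]. /mankahilasudp/ → mangahilasudp.
Rule 2 (intervocalic h-deletion): /h/ occurs between vowels /a/ and /i/, so it deletes. /mangahilasudp/ → mangailasudp.
Rule 3 (intervocalic voicing): /s/ is a voiceless obstruent between vowels /a/ and /u/, so it voices to [z]. /mangailasudp/ → mangailazudp.
Rule 4 (final cluster simplification): /p/ is the second consonant of a word-final cluster /dp/, so it deletes. /mangailazudp/ → mangailazud.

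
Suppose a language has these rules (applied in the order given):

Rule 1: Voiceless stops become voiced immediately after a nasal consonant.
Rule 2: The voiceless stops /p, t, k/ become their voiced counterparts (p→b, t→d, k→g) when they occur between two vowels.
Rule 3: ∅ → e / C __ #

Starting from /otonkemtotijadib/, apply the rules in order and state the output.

Rule 1 (post-nasal voicing): /k/ is a voiceless stop immediately after the nasal /n/, so it voices to [g]. /t/ is a voiceless stop immediately after the nasal /m/, so it voices to [d]. /otonkemtotijadib/ → otongemdotijadib.
Rule 2 (intervocalic voicing): /t/ is a voiceless stop between vowels /o/ and /o/, so it voices to [d]. /t/ is a voiceless stop between vowels /o/ and /i/, so it voices to [d]. /otongemdotijadib/ → odongemdodijadib.
Rule 3 (final e-epenthesis): the form ends in the consonant /b/, so [e] is inserted word-finally. /odongemdodijadib/ → odongemdodijadibe.

odongemdodijadibe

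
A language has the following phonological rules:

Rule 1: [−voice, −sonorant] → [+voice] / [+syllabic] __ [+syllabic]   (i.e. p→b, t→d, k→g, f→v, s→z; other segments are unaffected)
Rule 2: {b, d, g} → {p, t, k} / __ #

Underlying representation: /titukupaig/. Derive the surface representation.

Rule 1 (intervocalic voicing): /t/ is a voiceless obstruent between vowels /i/ and /u/, so it voices to [d]. /k/ is a voiceless obstruent between vowels /u/ and /u/, so it voices to [g]. /p/ is a voiceless obstruent between vowels /u/ and /a/, so it voices to [b]. /titukupaig/ → tidugubaig.
Rule 2 (final devoicing): /g/ is a voiced stop in word-final position, so it devoices to [k]. /tidugubaig/ → tidugubaik.

tidugubaik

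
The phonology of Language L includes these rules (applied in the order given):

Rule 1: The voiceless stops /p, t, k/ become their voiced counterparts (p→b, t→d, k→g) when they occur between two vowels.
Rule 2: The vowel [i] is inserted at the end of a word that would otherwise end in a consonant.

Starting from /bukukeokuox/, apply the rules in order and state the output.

Rule 1 (intervocalic voicing): /k/ is a voiceless stop between vowels /u/ and /u/, so it voices to [g]. /k/ is a voiceless stop between vowels /u/ and /e/, so it voices to [g]. /k/ is a voiceless stop between vowels /o/ and /u/, so it voices to [g]. /bukukeokuox/ → bugugeoguox.
Rule 2 (final i-epenthesis): the form ends in the consonant /x/, so [i] is inserted word-finally. /bugugeoguox/ → bugugeoguoxi.

bugugeoguoxi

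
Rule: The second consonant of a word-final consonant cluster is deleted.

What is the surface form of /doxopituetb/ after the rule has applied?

/b/ is the second consonant of a word-final cluster /tb/, so it deletes.
The other instances of /d/, /x/, /p/, /t/ do not occur in the required environment and remain unchanged.
Surface form: [doxopituet].

doxopituet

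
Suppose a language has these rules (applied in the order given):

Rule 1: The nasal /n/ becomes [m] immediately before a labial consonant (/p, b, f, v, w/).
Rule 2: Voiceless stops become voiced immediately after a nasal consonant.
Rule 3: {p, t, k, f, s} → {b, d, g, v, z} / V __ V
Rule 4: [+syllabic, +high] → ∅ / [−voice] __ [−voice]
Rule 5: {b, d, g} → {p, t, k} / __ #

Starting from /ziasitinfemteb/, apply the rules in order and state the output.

Rule 1 (nasal place assimilation): /n/ precedes the labial consonant /f/, so it assimilates in place to [m]. /ziasitinfemteb/ → ziasitimfemteb.
Rule 2 (post-nasal voicing): /t/ is a voiceless stop immediately after the nasal /m/, so it voices to [d]. /ziasitimfemteb/ → ziasitimfemdeb.
Rule 3 (intervocalic voicing): /s/ is a voiceless obstruent between vowels /a/ and /i/, so it voices to [z]. /t/ is a voiceless obstruent between vowels /i/ and /i/, so it voices to [d]. /ziasitimfemdeb/ → ziazidimfemdeb.
Rule 4 (high vowel syncope): no segment meets the environment; /ziazidimfemdeb/ is unchanged.
Rule 5 (final devoicing): /b/ is a voiced stop in word-final position, so it devoices to [p]. /ziazidimfemdeb/ → ziazidimfemdep.

ziazidimfemdep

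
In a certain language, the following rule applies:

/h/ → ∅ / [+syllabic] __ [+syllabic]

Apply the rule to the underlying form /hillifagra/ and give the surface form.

No segment of /hillifagra/ meets the structural description of the rule, so the form surfaces unchanged.

hillifagra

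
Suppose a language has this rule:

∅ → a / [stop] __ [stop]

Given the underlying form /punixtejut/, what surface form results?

No segment of /punixtejut/ meets the structural description of the rule, so the form surfaces unchanged.

punixtejut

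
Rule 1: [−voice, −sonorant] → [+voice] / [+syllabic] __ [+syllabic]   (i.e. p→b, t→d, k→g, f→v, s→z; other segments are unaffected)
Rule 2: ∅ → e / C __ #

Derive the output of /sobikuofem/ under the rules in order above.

Rule 1 (intervocalic voicing): /k/ is a voiceless obstruent between vowels /i/ and /u/, so it voices to [g]. /f/ is a voiceless obstruent between vowels /o/ and /e/, so it voices to [v]. /sobikuofem/ → sobiguovem.
Rule 2 (final e-epenthesis): the form ends in the consonant /m/, so [e] is inserted word-finally. /sobiguovem/ → sobiguoveme.

sobiguoveme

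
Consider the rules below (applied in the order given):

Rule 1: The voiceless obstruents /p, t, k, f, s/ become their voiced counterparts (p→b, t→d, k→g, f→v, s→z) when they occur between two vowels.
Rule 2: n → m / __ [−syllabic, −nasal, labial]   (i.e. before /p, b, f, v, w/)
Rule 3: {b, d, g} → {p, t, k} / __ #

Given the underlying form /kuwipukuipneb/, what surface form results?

Rule 1 (intervocalic voicing): /p/ is a voiceless obstruent between vowels /i/ and /u/, so it voices to [b]. /k/ is a voiceless obstruent between vowels /u/ and /u/, so it voices to [g]. /kuwipukuipneb/ → kuwibuguipneb.
Rule 2 (nasal place assimilation): no segment meets the environment; /kuwibuguipneb/ is unchanged.
Rule 3 (final devoicing): /b/ is a voiced stop in word-final position, so it devoices to [p]. /kuwibuguipneb/ → kuwibuguipnep.

kuwibuguipnep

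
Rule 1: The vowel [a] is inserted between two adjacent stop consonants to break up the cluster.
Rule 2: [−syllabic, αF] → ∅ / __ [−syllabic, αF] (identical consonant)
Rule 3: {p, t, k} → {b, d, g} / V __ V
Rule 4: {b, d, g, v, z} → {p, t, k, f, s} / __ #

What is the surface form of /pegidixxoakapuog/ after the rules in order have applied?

pegidixoagabuok

Rule 1 (stop-cluster a-epenthesis): no segment meets the environment; /pegidixxoakapuog/ is unchanged.
Rule 2 (degemination): /xx/ is a geminate; the first /x/ deletes. /pegidixxoakapuog/ → pegidixoakapuog.
Rule 3 (intervocalic voicing): /k/ is a voiceless stop between vowels /a/ and /a/, so it voices to [g]. /p/ is a voiceless stop between vowels /a/ and /u/, so it voices to [b]. /pegidixoakapuog/ → pegidixoagabuog.
Rule 4 (final devoicing): /g/ is a voiced obstruent in word-final position, so it devoices to [k]. /pegidixoagabuog/ → pegidixoagabuok.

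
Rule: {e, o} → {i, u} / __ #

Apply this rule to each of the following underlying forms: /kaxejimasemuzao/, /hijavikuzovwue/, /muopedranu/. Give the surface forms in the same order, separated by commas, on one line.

/kaxejimasemuzao/: /o/ is a mid vowel in word-final position, so it raises to [u]. → [kaxejimasemuzau].
/hijavikuzovwue/: /e/ is a mid vowel in word-final position, so it raises to [i]. → [hijavikuzovwui].
/muopedranu/: the rule's environment is not met; surfaces unchanged as [muopedranu].

kaxejimasemuzau, hijavikuzovwui, muopedranu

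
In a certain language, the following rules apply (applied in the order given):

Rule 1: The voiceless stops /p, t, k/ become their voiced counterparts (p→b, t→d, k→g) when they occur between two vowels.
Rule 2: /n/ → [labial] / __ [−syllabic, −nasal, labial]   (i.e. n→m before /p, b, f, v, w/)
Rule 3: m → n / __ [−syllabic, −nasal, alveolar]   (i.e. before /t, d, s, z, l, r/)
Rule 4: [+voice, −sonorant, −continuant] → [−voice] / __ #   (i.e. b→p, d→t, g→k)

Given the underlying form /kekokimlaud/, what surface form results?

Rule 1 (intervocalic voicing): /k/ is a voiceless stop between vowels /e/ and /o/, so it voices to [g]. /k/ is a voiceless stop between vowels /o/ and /i/, so it voices to [g]. /kekokimlaud/ → kegogimlaud.
Rule 2 (nasal place assimilation): no segment meets the environment; /kegogimlaud/ is unchanged.
Rule 3 (nasal place assimilation): /m/ precedes the alveolar consonant /l/, so it assimilates in place to [n]. /kegogimlaud/ → kegoginlaud.
Rule 4 (final devoicing): /d/ is a voiced stop in word-final position, so it devoices to [t]. /kegoginlaud/ → kegoginlaut.

kegoginlaut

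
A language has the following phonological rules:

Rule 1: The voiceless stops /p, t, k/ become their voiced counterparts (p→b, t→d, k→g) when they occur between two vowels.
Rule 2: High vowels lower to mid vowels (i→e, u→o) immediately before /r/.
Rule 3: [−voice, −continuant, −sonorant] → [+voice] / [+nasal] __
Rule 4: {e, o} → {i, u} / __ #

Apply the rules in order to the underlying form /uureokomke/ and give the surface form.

uoreogomgi

Rule 1 (intervocalic voicing): /k/ is a voiceless stop between vowels /o/ and /o/, so it voices to [g]. /uureokomke/ → uureogomke.
Rule 2 (pre-rhotic lowering): /u/ is a high vowel immediately before /r/, so it lowers to [o]. /uureogomke/ → uoreogomke.
Rule 3 (post-nasal voicing): /k/ is a voiceless stop immediately after the nasal /m/, so it voices to [g]. /uoreogomke/ → uoreogomge.
Rule 4 (final vowel raising): /e/ is a mid vowel in word-final position, so it raises to [i]. /uoreogomge/ → uoreogomgi.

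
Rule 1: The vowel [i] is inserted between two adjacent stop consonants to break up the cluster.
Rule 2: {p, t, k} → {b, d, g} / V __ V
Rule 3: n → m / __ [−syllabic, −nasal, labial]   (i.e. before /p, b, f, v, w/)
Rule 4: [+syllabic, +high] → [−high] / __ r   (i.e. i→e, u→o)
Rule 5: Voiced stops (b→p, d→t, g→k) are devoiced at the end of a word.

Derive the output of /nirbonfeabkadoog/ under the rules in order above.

nerbomfeabigadook

Rule 1 (stop-cluster i-epenthesis): /b/ and /k/ form a stop–stop cluster, so [i] is inserted between them. /nirbonfeabkadoog/ → nirbonfeabikadoog.
Rule 2 (intervocalic voicing): /k/ is a voiceless stop between vowels /i/ and /a/, so it voices to [g]. /nirbonfeabikadoog/ → nirbonfeabigadoog.
Rule 3 (nasal place assimilation): /n/ precedes the labial consonant /f/, so it assimilates in place to [m]. /nirbonfeabigadoog/ → nirbomfeabigadoog.
Rule 4 (pre-rhotic lowering): /i/ is a high vowel immediately before /r/, so it lowers to [e]. /nirbomfeabigadoog/ → nerbomfeabigadoog.
Rule 5 (final devoicing): /g/ is a voiced stop in word-final position, so it devoices to [k]. /nerbomfeabigadoog/ → nerbomfeabigadook.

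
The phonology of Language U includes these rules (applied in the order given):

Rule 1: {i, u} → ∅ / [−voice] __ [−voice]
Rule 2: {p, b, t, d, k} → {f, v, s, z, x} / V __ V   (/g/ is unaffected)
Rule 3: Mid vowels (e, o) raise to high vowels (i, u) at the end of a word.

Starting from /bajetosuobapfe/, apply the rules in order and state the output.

Rule 1 (high vowel syncope): no segment meets the environment; /bajetosuobapfe/ is unchanged.
Rule 2 (intervocalic spirantization): /t/ is a stop between vowels /e/ and /o/, so it spirantizes to the fricative [s]. /b/ is a stop between vowels /o/ and /a/, so it spirantizes to the fricative [v]. /bajetosuobapfe/ → bajesosuovapfe.
Rule 3 (final vowel raising): /e/ is a mid vowel in word-final position, so it raises to [i]. /bajesosuovapfe/ → bajesosuovapfi.

bajesosuovapfi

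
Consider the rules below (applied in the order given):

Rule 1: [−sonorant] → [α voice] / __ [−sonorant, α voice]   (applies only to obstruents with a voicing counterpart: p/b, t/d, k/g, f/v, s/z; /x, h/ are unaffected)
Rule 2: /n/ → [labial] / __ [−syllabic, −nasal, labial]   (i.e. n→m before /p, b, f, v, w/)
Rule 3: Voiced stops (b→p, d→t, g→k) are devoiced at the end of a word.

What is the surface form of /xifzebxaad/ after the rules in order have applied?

Rule 1 (regressive voicing assimilation): /f/ precedes the voiced obstruent /z/, so it voices to [v] by assimilation. /b/ precedes the voiceless obstruent /x/, so it devoices to [p] by assimilation. /xifzebxaad/ → xivzepxaad.
Rule 2 (nasal place assimilation): no segment meets the environment; /xivzepxaad/ is unchanged.
Rule 3 (final devoicing): /d/ is a voiced stop in word-final position, so it devoices to [t]. /xivzepxaad/ → xivzepxaat.

xivzepxaat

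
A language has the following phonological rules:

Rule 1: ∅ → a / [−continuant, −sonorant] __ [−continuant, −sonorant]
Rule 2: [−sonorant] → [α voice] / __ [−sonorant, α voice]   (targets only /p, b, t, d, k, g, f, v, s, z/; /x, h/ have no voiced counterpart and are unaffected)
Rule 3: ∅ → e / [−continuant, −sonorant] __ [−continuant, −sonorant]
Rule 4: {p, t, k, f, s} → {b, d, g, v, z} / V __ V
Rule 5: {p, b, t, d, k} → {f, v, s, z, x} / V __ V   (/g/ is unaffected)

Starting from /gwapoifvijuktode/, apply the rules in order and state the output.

gwavoivvijugazoze

Rule 1 (stop-cluster a-epenthesis): /k/ and /t/ form a stop–stop cluster, so [a] is inserted between them. /gwapoifvijuktode/ → gwapoifvijukatode.
Rule 2 (regressive voicing assimilation): /f/ precedes the voiced obstruent /v/, so it voices to [v] by assimilation. /gwapoifvijukatode/ → gwapoivvijukatode.
Rule 3 (stop-cluster e-epenthesis): no segment meets the environment; /gwapoivvijukatode/ is unchanged.
Rule 4 (intervocalic voicing): /p/ is a voiceless obstruent between vowels /a/ and /o/, so it voices to [b]. /k/ is a voiceless obstruent between vowels /u/ and /a/, so it voices to [g]. /t/ is a voiceless obstruent between vowels /a/ and /o/, so it voices to [d]. /gwapoivvijukatode/ → gwaboivvijugadode.
Rule 5 (intervocalic spirantization): /b/ is a stop between vowels /a/ and /o/, so it spirantizes to the fricative [v]. /d/ is a stop between vowels /a/ and /o/, so it spirantizes to the fricative [z]. /d/ is a stop between vowels /o/ and /e/, so it spirantizes to the fricative [z]. /gwaboivvijugadode/ → gwavoivvijugazoze.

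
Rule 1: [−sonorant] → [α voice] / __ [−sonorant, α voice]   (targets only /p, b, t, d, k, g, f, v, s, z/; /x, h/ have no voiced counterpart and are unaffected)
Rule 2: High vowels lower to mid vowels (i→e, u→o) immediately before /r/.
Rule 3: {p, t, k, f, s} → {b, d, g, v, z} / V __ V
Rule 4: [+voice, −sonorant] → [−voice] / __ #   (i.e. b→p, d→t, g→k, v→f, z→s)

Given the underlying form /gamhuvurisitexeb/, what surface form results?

gamhuvorizidexep

Rule 1 (regressive voicing assimilation): no segment meets the environment; /gamhuvurisitexeb/ is unchanged.
Rule 2 (pre-rhotic lowering): /u/ is a high vowel immediately before /r/, so it lowers to [o]. /gamhuvurisitexeb/ → gamhuvorisitexeb.
Rule 3 (intervocalic voicing): /s/ is a voiceless obstruent between vowels /i/ and /i/, so it voices to [z]. /t/ is a voiceless obstruent between vowels /i/ and /e/, so it voices to [d]. /gamhuvorisitexeb/ → gamhuvorizidexeb.
Rule 4 (final devoicing): /b/ is a voiced obstruent in word-final position, so it devoices to [p]. /gamhuvorizidexeb/ → gamhuvorizidexep.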